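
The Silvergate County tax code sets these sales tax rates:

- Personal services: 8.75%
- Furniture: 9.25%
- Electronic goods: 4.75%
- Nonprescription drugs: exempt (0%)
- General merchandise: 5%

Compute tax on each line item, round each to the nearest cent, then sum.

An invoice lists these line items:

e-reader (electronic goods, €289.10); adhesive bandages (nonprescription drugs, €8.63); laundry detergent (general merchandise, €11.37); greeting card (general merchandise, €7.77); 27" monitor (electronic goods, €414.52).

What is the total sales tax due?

€34.38

E-reader €289.10: electronic goods → 4.75% → €13.73
Adhesive bandages €8.63: nonprescription drugs → 0% → €0.00
Laundry detergent €11.37: general merchandise → 5% → €0.57
Greeting card €7.77: general merchandise → 5% → €0.39
27" monitor €414.52: electronic goods → 4.75% → €19.69
Total tax = €13.73 + €0.57 + €0.39 + €19.69 = €34.38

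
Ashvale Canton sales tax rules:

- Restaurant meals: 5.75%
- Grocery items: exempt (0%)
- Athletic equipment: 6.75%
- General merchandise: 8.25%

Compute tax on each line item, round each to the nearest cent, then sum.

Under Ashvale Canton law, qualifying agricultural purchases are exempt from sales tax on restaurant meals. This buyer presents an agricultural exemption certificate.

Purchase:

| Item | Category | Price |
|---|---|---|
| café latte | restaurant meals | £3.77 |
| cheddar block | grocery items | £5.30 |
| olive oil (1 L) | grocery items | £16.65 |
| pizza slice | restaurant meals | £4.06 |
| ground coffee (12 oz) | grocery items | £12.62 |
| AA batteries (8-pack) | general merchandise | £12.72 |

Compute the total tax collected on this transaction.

Café latte £3.77: restaurant meals, buyer-exempt → 0% → £0.00
Cheddar block £5.30: grocery items → 0% → £0.00
Olive oil (1 L) £16.65: grocery items → 0% → £0.00
Pizza slice £4.06: restaurant meals, buyer-exempt → 0% → £0.00
Ground coffee (12 oz) £12.62: grocery items → 0% → £0.00
AA batteries (8-pack) £12.72: general merchandise → 8.25% → £1.05
Total tax = £1.05

£1.05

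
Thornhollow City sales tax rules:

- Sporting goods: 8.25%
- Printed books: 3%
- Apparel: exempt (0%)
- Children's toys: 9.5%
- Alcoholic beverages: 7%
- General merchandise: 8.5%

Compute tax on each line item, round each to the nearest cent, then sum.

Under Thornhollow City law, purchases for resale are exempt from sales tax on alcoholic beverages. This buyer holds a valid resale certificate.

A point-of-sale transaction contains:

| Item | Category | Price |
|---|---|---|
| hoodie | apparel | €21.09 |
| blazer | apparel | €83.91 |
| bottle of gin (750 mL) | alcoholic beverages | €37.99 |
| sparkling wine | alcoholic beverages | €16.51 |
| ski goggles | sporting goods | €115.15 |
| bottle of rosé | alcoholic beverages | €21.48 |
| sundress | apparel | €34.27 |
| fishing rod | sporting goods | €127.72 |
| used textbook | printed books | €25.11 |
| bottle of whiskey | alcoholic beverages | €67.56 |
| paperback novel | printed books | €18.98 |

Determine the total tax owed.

Hoodie €21.09: apparel → 0% → €0.00
Blazer €83.91: apparel → 0% → €0.00
Bottle of gin (750 mL) €37.99: alcoholic beverages, buyer-exempt → 0% → €0.00
Sparkling wine €16.51: alcoholic beverages, buyer-exempt → 0% → €0.00
Ski goggles €115.15: sporting goods → 8.25% → €9.50
Bottle of rosé €21.48: alcoholic beverages, buyer-exempt → 0% → €0.00
Sundress €34.27: apparel → 0% → €0.00
Fishing rod €127.72: sporting goods → 8.25% → €10.54
Used textbook €25.11: printed books → 3% → €0.75
Bottle of whiskey €67.56: alcoholic beverages, buyer-exempt → 0% → €0.00
Paperback novel €18.98: printed books → 3% → €0.57
Total tax = €9.50 + €10.54 + €0.75 + €0.57 = €21.36

€21.36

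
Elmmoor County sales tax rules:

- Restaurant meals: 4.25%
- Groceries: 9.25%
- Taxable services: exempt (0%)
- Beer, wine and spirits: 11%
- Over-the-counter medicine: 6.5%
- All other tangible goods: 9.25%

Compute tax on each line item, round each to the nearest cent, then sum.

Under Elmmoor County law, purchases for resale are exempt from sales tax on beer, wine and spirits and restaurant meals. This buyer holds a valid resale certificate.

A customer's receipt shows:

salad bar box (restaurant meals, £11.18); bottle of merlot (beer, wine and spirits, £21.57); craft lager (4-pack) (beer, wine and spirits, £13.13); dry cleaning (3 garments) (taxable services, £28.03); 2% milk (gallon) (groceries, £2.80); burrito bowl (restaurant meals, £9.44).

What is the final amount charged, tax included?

£86.41

Salad bar box £11.18: restaurant meals, buyer-exempt → 0% → £0.00
Bottle of merlot £21.57: beer, wine and spirits, buyer-exempt → 0% → £0.00
Craft lager (4-pack) £13.13: beer, wine and spirits, buyer-exempt → 0% → £0.00
Dry cleaning (3 garments) £28.03: taxable services → 0% → £0.00
2% milk (gallon) £2.80: groceries → 9.25% → £0.26
Burrito bowl £9.44: restaurant meals, buyer-exempt → 0% → £0.00
Subtotal = £86.15; tax = £0.26; total due = £86.41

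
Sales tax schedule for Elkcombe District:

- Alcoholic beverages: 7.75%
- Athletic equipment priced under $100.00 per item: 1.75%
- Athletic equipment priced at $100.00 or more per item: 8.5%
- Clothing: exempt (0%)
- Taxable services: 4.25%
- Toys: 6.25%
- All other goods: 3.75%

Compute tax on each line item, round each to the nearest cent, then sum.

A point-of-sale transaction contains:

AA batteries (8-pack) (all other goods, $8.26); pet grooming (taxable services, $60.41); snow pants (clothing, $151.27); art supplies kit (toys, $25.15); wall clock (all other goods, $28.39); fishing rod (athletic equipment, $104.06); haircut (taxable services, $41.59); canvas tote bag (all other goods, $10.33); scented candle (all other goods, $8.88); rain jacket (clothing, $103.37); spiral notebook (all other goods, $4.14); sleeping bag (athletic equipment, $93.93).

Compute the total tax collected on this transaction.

AA batteries (8-pack) $8.26: all other goods → 3.75% → $0.31
Pet grooming $60.41: taxable services → 4.25% → $2.57
Snow pants $151.27: clothing → 0% → $0.00
Art supplies kit $25.15: toys → 6.25% → $1.57
Wall clock $28.39: all other goods → 3.75% → $1.06
Fishing rod $104.06: athletic equipment, $100.00 or more → 8.5% → $8.85
Haircut $41.59: taxable services → 4.25% → $1.77
Canvas tote bag $10.33: all other goods → 3.75% → $0.39
Scented candle $8.88: all other goods → 3.75% → $0.33
Rain jacket $103.37: clothing → 0% → $0.00
Spiral notebook $4.14: all other goods → 3.75% → $0.16
Sleeping bag $93.93: athletic equipment, under $100.00 → 1.75% → $1.64
Total tax = $0.31 + $2.57 + $1.57 + $1.06 + $8.85 + $1.77 + $0.39 + $0.33 + $0.16 + $1.64 = $18.65

$18.65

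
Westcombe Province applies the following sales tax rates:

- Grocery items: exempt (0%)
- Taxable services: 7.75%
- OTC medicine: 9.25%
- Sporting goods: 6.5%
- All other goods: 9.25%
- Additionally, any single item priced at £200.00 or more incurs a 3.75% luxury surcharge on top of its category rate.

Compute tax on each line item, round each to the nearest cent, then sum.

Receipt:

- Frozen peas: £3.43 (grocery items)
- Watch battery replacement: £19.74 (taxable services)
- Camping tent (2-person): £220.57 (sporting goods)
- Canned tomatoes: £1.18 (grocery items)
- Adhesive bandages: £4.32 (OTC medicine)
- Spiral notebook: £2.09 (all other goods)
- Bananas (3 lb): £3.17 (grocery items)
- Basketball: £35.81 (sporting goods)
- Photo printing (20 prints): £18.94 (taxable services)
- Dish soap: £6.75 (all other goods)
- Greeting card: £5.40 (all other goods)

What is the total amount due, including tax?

£351.05

Frozen peas £3.43: grocery items → 0% → £0.00
Watch battery replacement £19.74: taxable services → 7.75% → £1.53
Camping tent (2-person) £220.57: sporting goods → 6.5% + 3.75% surcharge = 10.25% → £22.61
Canned tomatoes £1.18: grocery items → 0% → £0.00
Adhesive bandages £4.32: OTC medicine → 9.25% → £0.40
Spiral notebook £2.09: all other goods → 9.25% → £0.19
Bananas (3 lb) £3.17: grocery items → 0% → £0.00
Basketball £35.81: sporting goods → 6.5% → £2.33
Photo printing (20 prints) £18.94: taxable services → 7.75% → £1.47
Dish soap £6.75: all other goods → 9.25% → £0.62
Greeting card £5.40: all other goods → 9.25% → £0.50
Subtotal = £321.40; tax = £29.65; total due = £351.05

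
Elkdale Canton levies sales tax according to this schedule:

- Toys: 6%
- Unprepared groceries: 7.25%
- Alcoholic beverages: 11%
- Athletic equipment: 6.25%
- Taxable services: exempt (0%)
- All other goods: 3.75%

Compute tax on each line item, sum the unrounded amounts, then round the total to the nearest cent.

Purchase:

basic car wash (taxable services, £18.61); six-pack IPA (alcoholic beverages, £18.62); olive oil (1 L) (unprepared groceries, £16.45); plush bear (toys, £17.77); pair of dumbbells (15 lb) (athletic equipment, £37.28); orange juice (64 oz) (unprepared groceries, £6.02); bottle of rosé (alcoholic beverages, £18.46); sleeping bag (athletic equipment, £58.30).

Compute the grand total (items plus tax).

Basic car wash £18.61: taxable services → 0% → £0.00
Six-pack IPA £18.62: alcoholic beverages → 11% → £2.0482
Olive oil (1 L) £16.45: unprepared groceries → 7.25% → £1.192625
Plush bear £17.77: toys → 6% → £1.0662
Pair of dumbbells (15 lb) £37.28: athletic equipment → 6.25% → £2.33
Orange juice (64 oz) £6.02: unprepared groceries → 7.25% → £0.43645
Bottle of rosé £18.46: alcoholic beverages → 11% → £2.0306
Sleeping bag £58.30: athletic equipment → 6.25% → £3.64375
Subtotal = £191.51; unrounded tax = £12.747825 → £12.75; total due = £204.26

£204.26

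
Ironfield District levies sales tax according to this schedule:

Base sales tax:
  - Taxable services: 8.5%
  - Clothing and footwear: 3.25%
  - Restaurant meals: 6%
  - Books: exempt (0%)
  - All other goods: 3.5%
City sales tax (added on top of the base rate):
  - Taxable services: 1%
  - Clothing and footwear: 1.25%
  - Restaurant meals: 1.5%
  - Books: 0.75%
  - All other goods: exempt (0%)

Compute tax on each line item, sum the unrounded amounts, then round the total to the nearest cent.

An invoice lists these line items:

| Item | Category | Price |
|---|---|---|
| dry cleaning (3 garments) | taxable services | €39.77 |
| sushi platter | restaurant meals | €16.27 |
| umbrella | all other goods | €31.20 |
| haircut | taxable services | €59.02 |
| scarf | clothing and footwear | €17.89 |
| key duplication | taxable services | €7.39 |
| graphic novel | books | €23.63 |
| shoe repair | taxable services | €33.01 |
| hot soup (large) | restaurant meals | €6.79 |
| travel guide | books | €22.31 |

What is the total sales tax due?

€17.19

Dry cleaning (3 garments) €39.77: taxable services → 8.5% + 1% city = 9.5% → €3.77815
Sushi platter €16.27: restaurant meals → 6% + 1.5% city = 7.5% → €1.22025
Umbrella €31.20: all other goods → 3.5% + 0% city = 3.5% → €1.092
Haircut €59.02: taxable services → 8.5% + 1% city = 9.5% → €5.6069
Scarf €17.89: clothing and footwear → 3.25% + 1.25% city = 4.5% → €0.80505
Key duplication €7.39: taxable services → 8.5% + 1% city = 9.5% → €0.70205
Graphic novel €23.63: books → 0% + 0.75% city = 0.75% → €0.177225
Shoe repair €33.01: taxable services → 8.5% + 1% city = 9.5% → €3.13595
Hot soup (large) €6.79: restaurant meals → 6% + 1.5% city = 7.5% → €0.50925
Travel guide €22.31: books → 0% + 0.75% city = 0.75% → €0.167325
Unrounded tax sum = €17.19415 → €17.19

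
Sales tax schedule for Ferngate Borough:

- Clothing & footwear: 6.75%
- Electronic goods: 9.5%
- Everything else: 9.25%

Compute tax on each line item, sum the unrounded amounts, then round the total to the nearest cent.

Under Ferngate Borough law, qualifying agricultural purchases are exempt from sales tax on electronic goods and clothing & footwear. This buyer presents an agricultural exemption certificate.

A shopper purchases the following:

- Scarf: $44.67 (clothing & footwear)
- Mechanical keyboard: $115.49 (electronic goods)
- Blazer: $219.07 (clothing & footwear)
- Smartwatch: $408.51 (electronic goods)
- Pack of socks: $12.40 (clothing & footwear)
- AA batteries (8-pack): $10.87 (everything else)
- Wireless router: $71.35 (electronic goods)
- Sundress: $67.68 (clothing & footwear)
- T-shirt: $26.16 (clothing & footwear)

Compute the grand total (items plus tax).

$977.21

Scarf $44.67: clothing & footwear, buyer-exempt → 0% → $0.00
Mechanical keyboard $115.49: electronic goods, buyer-exempt → 0% → $0.00
Blazer $219.07: clothing & footwear, buyer-exempt → 0% → $0.00
Smartwatch $408.51: electronic goods, buyer-exempt → 0% → $0.00
Pack of socks $12.40: clothing & footwear, buyer-exempt → 0% → $0.00
AA batteries (8-pack) $10.87: everything else → 9.25% → $1.005475
Wireless router $71.35: electronic goods, buyer-exempt → 0% → $0.00
Sundress $67.68: clothing & footwear, buyer-exempt → 0% → $0.00
T-shirt $26.16: clothing & footwear, buyer-exempt → 0% → $0.00
Subtotal = $976.20; unrounded tax = $1.005475 → $1.01; total due = $977.21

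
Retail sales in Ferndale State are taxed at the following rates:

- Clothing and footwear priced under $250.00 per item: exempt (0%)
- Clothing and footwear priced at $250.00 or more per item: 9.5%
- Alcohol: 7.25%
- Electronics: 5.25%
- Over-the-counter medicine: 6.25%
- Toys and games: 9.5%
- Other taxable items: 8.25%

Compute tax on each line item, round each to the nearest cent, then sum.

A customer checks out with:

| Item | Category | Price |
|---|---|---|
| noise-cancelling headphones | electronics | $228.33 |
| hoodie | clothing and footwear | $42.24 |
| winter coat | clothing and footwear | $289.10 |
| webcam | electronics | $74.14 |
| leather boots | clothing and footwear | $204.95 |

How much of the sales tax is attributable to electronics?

Noise-cancelling headphones $228.33: electronics → 5.25% → $11.99
Webcam $74.14: electronics → 5.25% → $3.89
Tax on electronics = $11.99 + $3.89 = $15.88

$15.88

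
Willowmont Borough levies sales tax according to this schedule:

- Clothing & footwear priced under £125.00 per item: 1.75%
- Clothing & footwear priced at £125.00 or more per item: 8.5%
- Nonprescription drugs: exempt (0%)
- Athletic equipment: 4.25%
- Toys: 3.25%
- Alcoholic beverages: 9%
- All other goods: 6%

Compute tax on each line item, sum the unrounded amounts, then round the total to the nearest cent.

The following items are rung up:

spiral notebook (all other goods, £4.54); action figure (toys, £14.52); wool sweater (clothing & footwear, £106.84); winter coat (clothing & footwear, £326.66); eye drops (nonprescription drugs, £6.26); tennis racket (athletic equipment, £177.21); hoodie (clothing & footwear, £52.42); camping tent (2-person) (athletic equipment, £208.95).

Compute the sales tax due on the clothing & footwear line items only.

Wool sweater £106.84: clothing & footwear, under £125.00 → 1.75% → £1.8697
Winter coat £326.66: clothing & footwear, £125.00 or more → 8.5% → £27.7661
Hoodie £52.42: clothing & footwear, under £125.00 → 1.75% → £0.91735
Tax on clothing & footwear: unrounded sum = £30.55315 → £30.55

£30.55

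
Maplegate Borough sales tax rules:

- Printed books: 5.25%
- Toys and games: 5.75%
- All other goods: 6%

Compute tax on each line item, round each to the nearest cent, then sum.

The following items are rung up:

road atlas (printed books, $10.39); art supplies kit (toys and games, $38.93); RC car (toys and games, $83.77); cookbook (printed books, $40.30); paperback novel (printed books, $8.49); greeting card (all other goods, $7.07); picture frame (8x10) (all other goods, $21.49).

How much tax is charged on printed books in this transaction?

$3.12

Road atlas $10.39: printed books → 5.25% → $0.55
Cookbook $40.30: printed books → 5.25% → $2.12
Paperback novel $8.49: printed books → 5.25% → $0.45
Tax on printed books = $0.55 + $2.12 + $0.45 = $3.12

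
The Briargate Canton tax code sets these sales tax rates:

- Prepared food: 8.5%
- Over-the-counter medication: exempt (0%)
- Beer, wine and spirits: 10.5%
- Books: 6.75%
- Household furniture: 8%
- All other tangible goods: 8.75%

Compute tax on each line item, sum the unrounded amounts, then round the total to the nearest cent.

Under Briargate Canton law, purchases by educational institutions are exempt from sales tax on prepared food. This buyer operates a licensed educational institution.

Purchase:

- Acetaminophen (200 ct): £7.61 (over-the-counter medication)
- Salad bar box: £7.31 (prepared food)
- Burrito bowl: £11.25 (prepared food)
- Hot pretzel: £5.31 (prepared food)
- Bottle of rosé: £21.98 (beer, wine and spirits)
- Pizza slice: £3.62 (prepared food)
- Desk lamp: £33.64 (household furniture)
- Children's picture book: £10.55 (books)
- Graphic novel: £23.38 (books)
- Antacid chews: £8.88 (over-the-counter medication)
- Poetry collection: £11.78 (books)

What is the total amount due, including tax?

Acetaminophen (200 ct) £7.61: over-the-counter medication → 0% → £0.00
Salad bar box £7.31: prepared food, buyer-exempt → 0% → £0.00
Burrito bowl £11.25: prepared food, buyer-exempt → 0% → £0.00
Hot pretzel £5.31: prepared food, buyer-exempt → 0% → £0.00
Bottle of rosé £21.98: beer, wine and spirits → 10.5% → £2.3079
Pizza slice £3.62: prepared food, buyer-exempt → 0% → £0.00
Desk lamp £33.64: household furniture → 8% → £2.6912
Children's picture book £10.55: books → 6.75% → £0.712125
Graphic novel £23.38: books → 6.75% → £1.57815
Antacid chews £8.88: over-the-counter medication → 0% → £0.00
Poetry collection £11.78: books → 6.75% → £0.79515
Subtotal = £145.31; unrounded tax = £8.084525 → £8.08; total due = £153.39

£153.39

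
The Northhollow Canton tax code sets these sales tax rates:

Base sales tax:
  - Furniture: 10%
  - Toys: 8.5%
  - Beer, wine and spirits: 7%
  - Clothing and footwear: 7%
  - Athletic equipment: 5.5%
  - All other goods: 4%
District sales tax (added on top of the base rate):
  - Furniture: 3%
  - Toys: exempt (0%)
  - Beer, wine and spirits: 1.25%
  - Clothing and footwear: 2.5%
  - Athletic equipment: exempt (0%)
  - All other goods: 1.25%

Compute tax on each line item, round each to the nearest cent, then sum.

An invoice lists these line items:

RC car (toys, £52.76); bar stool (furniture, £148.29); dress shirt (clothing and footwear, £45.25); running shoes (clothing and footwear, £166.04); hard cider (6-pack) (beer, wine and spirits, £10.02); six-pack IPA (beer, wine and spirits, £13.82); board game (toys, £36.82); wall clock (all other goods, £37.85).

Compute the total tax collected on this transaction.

£50.92

RC car £52.76: toys → 8.5% + 0% district = 8.5% → £4.48
Bar stool £148.29: furniture → 10% + 3% district = 13% → £19.28
Dress shirt £45.25: clothing and footwear → 7% + 2.5% district = 9.5% → £4.30
Running shoes £166.04: clothing and footwear → 7% + 2.5% district = 9.5% → £15.77
Hard cider (6-pack) £10.02: beer, wine and spirits → 7% + 1.25% district = 8.25% → £0.83
Six-pack IPA £13.82: beer, wine and spirits → 7% + 1.25% district = 8.25% → £1.14
Board game £36.82: toys → 8.5% + 0% district = 8.5% → £3.13
Wall clock £37.85: all other goods → 4% + 1.25% district = 5.25% → £1.99
Total tax = £4.48 + £19.28 + £4.30 + £15.77 + £0.83 + £1.14 + £3.13 + £1.99 = £50.92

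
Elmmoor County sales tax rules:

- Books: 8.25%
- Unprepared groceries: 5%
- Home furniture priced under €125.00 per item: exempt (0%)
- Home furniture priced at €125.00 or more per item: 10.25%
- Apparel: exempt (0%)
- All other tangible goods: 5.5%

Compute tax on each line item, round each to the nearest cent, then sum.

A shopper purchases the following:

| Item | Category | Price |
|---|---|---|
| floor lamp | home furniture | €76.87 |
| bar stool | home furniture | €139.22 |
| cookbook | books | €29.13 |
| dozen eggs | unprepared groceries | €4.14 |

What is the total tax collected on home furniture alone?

Floor lamp €76.87: home furniture, under €125.00 → 0% → €0.00
Bar stool €139.22: home furniture, €125.00 or more → 10.25% → €14.27
Tax on home furniture = €0.00 + €14.27 = €14.27

€14.27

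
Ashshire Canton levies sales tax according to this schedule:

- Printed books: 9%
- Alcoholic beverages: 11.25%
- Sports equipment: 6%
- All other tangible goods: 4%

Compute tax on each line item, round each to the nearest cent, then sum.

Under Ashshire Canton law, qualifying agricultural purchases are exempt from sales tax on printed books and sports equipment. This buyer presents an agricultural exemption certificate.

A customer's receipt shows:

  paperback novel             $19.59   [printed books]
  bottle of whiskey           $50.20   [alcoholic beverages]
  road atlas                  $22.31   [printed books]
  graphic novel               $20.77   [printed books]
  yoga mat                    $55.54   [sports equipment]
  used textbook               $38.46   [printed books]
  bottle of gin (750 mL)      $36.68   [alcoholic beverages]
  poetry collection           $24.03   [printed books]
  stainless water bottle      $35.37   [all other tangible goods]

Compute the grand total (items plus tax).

Paperback novel $19.59: printed books, buyer-exempt → 0% → $0.00
Bottle of whiskey $50.20: alcoholic beverages → 11.25% → $5.65
Road atlas $22.31: printed books, buyer-exempt → 0% → $0.00
Graphic novel $20.77: printed books, buyer-exempt → 0% → $0.00
Yoga mat $55.54: sports equipment, buyer-exempt → 0% → $0.00
Used textbook $38.46: printed books, buyer-exempt → 0% → $0.00
Bottle of gin (750 mL) $36.68: alcoholic beverages → 11.25% → $4.13
Poetry collection $24.03: printed books, buyer-exempt → 0% → $0.00
Stainless water bottle $35.37: all other tangible goods → 4% → $1.41
Subtotal = $302.95; tax = $11.19; total due = $314.14

$314.14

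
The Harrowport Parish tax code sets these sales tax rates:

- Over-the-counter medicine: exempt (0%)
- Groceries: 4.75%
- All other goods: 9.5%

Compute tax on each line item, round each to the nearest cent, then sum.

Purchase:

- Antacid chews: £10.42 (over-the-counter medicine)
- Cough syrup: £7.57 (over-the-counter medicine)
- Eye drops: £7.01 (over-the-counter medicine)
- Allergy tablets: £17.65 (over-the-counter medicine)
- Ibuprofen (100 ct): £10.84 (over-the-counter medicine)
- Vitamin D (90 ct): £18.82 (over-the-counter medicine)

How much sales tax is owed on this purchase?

£0.00

Antacid chews £10.42: over-the-counter medicine → 0% → £0.00
Cough syrup £7.57: over-the-counter medicine → 0% → £0.00
Eye drops £7.01: over-the-counter medicine → 0% → £0.00
Allergy tablets £17.65: over-the-counter medicine → 0% → £0.00
Ibuprofen (100 ct) £10.84: over-the-counter medicine → 0% → £0.00
Vitamin D (90 ct) £18.82: over-the-counter medicine → 0% → £0.00
Total tax = £0.00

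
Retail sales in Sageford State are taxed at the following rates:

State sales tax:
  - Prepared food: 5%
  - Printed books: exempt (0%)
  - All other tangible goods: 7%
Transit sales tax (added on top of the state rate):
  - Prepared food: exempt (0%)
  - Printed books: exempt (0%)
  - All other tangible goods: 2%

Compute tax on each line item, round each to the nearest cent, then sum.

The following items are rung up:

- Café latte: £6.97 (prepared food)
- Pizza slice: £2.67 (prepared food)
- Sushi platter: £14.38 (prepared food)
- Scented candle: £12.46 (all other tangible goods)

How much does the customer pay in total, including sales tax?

£38.80

Café latte £6.97: prepared food → 5% + 0% transit = 5% → £0.35
Pizza slice £2.67: prepared food → 5% + 0% transit = 5% → £0.13
Sushi platter £14.38: prepared food → 5% + 0% transit = 5% → £0.72
Scented candle £12.46: all other tangible goods → 7% + 2% transit = 9% → £1.12
Subtotal = £36.48; tax = £2.32; total due = £38.80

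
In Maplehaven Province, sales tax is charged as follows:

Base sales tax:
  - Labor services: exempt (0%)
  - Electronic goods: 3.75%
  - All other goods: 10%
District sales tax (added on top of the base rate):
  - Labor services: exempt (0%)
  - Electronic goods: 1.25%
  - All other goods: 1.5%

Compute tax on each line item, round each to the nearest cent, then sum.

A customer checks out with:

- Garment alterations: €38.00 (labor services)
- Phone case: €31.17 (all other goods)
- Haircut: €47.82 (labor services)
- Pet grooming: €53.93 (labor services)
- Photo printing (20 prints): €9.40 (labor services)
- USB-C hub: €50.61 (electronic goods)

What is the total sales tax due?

Garment alterations €38.00: labor services → 0% + 0% district = 0% → €0.00
Phone case €31.17: all other goods → 10% + 1.5% district = 11.5% → €3.58
Haircut €47.82: labor services → 0% + 0% district = 0% → €0.00
Pet grooming €53.93: labor services → 0% + 0% district = 0% → €0.00
Photo printing (20 prints) €9.40: labor services → 0% + 0% district = 0% → €0.00
USB-C hub €50.61: electronic goods → 3.75% + 1.25% district = 5% → €2.53
Total tax = €3.58 + €2.53 = €6.11

€6.11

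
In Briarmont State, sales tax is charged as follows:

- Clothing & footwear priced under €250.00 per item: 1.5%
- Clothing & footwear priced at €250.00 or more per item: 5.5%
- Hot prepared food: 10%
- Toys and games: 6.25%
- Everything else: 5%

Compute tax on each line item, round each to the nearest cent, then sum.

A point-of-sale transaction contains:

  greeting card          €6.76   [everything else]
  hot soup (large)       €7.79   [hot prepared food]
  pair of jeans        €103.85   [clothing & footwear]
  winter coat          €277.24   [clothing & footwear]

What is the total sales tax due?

Greeting card €6.76: everything else → 5% → €0.34
Hot soup (large) €7.79: hot prepared food → 10% → €0.78
Pair of jeans €103.85: clothing & footwear, under €250.00 → 1.5% → €1.56
Winter coat €277.24: clothing & footwear, €250.00 or more → 5.5% → €15.25
Total tax = €0.34 + €0.78 + €1.56 + €15.25 = €17.93

€17.93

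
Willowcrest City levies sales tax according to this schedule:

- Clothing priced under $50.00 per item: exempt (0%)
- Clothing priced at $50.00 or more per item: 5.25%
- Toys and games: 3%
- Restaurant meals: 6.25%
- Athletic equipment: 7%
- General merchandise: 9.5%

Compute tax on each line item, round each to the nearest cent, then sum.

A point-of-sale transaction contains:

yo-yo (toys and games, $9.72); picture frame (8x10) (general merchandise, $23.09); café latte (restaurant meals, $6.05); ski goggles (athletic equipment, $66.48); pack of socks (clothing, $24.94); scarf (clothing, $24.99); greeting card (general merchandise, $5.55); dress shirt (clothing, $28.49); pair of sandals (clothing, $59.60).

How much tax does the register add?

Yo-yo $9.72: toys and games → 3% → $0.29
Picture frame (8x10) $23.09: general merchandise → 9.5% → $2.19
Café latte $6.05: restaurant meals → 6.25% → $0.38
Ski goggles $66.48: athletic equipment → 7% → $4.65
Pack of socks $24.94: clothing, under $50.00 → 0% → $0.00
Scarf $24.99: clothing, under $50.00 → 0% → $0.00
Greeting card $5.55: general merchandise → 9.5% → $0.53
Dress shirt $28.49: clothing, under $50.00 → 0% → $0.00
Pair of sandals $59.60: clothing, $50.00 or more → 5.25% → $3.13
Total tax = $0.29 + $2.19 + $0.38 + $4.65 + $0.53 + $3.13 = $11.17

$11.17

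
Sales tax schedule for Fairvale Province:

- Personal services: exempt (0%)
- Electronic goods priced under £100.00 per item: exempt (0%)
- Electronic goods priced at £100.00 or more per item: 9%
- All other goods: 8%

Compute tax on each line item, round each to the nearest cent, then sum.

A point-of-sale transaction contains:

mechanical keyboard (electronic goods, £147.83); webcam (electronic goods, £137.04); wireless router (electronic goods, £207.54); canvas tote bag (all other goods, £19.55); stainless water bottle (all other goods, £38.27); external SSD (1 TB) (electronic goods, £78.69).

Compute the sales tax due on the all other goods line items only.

£4.62

Canvas tote bag £19.55: all other goods → 8% → £1.56
Stainless water bottle £38.27: all other goods → 8% → £3.06
Tax on all other goods = £1.56 + £3.06 = £4.62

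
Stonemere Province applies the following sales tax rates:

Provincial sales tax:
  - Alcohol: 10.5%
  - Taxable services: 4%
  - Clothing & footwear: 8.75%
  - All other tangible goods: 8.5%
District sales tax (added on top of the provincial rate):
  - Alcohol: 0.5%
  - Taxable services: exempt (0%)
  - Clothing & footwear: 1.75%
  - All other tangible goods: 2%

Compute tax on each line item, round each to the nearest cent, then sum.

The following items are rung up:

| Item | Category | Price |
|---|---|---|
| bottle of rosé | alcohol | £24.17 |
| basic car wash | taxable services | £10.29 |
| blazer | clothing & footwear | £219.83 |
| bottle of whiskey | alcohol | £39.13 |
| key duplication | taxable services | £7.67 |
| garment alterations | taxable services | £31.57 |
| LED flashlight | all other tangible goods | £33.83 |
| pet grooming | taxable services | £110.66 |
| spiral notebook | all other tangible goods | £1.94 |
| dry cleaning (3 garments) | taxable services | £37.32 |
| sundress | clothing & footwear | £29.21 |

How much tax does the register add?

Bottle of rosé £24.17: alcohol → 10.5% + 0.5% district = 11% → £2.66
Basic car wash £10.29: taxable services → 4% + 0% district = 4% → £0.41
Blazer £219.83: clothing & footwear → 8.75% + 1.75% district = 10.5% → £23.08
Bottle of whiskey £39.13: alcohol → 10.5% + 0.5% district = 11% → £4.30
Key duplication £7.67: taxable services → 4% + 0% district = 4% → £0.31
Garment alterations £31.57: taxable services → 4% + 0% district = 4% → £1.26
LED flashlight £33.83: all other tangible goods → 8.5% + 2% district = 10.5% → £3.55
Pet grooming £110.66: taxable services → 4% + 0% district = 4% → £4.43
Spiral notebook £1.94: all other tangible goods → 8.5% + 2% district = 10.5% → £0.20
Dry cleaning (3 garments) £37.32: taxable services → 4% + 0% district = 4% → £1.49
Sundress £29.21: clothing & footwear → 8.75% + 1.75% district = 10.5% → £3.07
Total tax = £2.66 + £0.41 + £23.08 + £4.30 + £0.31 + £1.26 + £3.55 + £4.43 + £0.20 + £1.49 + £3.07 = £44.76

£44.76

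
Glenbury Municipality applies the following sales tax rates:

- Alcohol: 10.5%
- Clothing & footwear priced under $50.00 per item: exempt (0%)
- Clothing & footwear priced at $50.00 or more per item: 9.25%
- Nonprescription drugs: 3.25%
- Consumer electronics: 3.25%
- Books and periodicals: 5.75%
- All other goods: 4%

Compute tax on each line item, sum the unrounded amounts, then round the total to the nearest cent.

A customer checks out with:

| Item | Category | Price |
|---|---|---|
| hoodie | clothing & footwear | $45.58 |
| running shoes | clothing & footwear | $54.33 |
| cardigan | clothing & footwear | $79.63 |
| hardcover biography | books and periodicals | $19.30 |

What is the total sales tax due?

$13.50

Hoodie $45.58: clothing & footwear, under $50.00 → 0% → $0.00
Running shoes $54.33: clothing & footwear, $50.00 or more → 9.25% → $5.025525
Cardigan $79.63: clothing & footwear, $50.00 or more → 9.25% → $7.365775
Hardcover biography $19.30: books and periodicals → 5.75% → $1.10975
Unrounded tax sum = $13.50105 → $13.50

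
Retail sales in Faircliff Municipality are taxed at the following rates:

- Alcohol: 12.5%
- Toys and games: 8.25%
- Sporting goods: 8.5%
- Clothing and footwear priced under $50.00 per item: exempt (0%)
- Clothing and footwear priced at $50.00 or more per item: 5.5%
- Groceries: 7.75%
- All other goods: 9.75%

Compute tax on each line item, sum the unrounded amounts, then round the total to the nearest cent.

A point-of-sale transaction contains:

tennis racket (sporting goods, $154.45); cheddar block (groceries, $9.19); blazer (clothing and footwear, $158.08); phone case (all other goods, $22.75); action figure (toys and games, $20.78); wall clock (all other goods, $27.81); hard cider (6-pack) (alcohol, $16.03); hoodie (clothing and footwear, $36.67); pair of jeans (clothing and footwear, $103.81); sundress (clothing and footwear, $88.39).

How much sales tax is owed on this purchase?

Tennis racket $154.45: sporting goods → 8.5% → $13.12825
Cheddar block $9.19: groceries → 7.75% → $0.712225
Blazer $158.08: clothing and footwear, $50.00 or more → 5.5% → $8.6944
Phone case $22.75: all other goods → 9.75% → $2.218125
Action figure $20.78: toys and games → 8.25% → $1.71435
Wall clock $27.81: all other goods → 9.75% → $2.711475
Hard cider (6-pack) $16.03: alcohol → 12.5% → $2.00375
Hoodie $36.67: clothing and footwear, under $50.00 → 0% → $0.00
Pair of jeans $103.81: clothing and footwear, $50.00 or more → 5.5% → $5.70955
Sundress $88.39: clothing and footwear, $50.00 or more → 5.5% → $4.86145
Unrounded tax sum = $41.753575 → $41.75

$41.75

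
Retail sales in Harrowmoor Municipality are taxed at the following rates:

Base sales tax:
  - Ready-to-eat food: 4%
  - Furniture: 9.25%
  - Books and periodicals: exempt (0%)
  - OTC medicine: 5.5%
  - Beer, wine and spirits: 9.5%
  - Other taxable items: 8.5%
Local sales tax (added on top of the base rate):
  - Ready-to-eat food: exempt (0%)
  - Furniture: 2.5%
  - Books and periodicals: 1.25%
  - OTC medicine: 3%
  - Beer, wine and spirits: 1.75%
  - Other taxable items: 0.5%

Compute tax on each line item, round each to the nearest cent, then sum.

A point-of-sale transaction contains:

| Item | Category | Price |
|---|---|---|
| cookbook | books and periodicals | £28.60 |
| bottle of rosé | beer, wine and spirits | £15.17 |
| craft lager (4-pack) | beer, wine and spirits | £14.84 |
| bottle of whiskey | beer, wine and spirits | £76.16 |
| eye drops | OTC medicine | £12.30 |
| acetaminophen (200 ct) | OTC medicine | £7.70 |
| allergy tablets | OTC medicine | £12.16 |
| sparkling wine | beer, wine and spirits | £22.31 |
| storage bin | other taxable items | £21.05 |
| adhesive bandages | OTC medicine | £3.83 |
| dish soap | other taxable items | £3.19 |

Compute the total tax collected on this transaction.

Cookbook £28.60: books and periodicals → 0% + 1.25% local = 1.25% → £0.36
Bottle of rosé £15.17: beer, wine and spirits → 9.5% + 1.75% local = 11.25% → £1.71
Craft lager (4-pack) £14.84: beer, wine and spirits → 9.5% + 1.75% local = 11.25% → £1.67
Bottle of whiskey £76.16: beer, wine and spirits → 9.5% + 1.75% local = 11.25% → £8.57
Eye drops £12.30: OTC medicine → 5.5% + 3% local = 8.5% → £1.05
Acetaminophen (200 ct) £7.70: OTC medicine → 5.5% + 3% local = 8.5% → £0.65
Allergy tablets £12.16: OTC medicine → 5.5% + 3% local = 8.5% → £1.03
Sparkling wine £22.31: beer, wine and spirits → 9.5% + 1.75% local = 11.25% → £2.51
Storage bin £21.05: other taxable items → 8.5% + 0.5% local = 9% → £1.89
Adhesive bandages £3.83: OTC medicine → 5.5% + 3% local = 8.5% → £0.33
Dish soap £3.19: other taxable items → 8.5% + 0.5% local = 9% → £0.29
Total tax = £0.36 + £1.71 + £1.67 + £8.57 + £1.05 + £0.65 + £1.03 + £2.51 + £1.89 + £0.33 + £0.29 = £20.06

£20.06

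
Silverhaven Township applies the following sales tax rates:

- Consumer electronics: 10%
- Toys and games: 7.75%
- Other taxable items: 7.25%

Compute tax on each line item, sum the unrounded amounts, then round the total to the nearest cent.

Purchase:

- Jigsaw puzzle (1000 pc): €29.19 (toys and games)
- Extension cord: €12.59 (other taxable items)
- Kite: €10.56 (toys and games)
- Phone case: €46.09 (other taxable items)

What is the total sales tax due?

€7.33

Jigsaw puzzle (1000 pc) €29.19: toys and games → 7.75% → €2.262225
Extension cord €12.59: other taxable items → 7.25% → €0.912775
Kite €10.56: toys and games → 7.75% → €0.8184
Phone case €46.09: other taxable items → 7.25% → €3.341525
Unrounded tax sum = €7.334925 → €7.33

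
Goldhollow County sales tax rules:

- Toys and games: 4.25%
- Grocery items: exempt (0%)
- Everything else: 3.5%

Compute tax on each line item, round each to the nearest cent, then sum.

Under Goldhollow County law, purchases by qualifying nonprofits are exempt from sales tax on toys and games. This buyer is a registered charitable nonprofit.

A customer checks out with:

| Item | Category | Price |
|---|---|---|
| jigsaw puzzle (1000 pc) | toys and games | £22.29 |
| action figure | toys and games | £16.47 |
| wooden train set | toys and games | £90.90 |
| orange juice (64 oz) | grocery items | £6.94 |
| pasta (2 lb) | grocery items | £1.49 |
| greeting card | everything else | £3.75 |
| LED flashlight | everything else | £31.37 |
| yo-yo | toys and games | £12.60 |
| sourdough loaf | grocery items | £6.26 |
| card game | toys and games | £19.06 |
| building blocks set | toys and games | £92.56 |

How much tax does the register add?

£1.23

Jigsaw puzzle (1000 pc) £22.29: toys and games, buyer-exempt → 0% → £0.00
Action figure £16.47: toys and games, buyer-exempt → 0% → £0.00
Wooden train set £90.90: toys and games, buyer-exempt → 0% → £0.00
Orange juice (64 oz) £6.94: grocery items → 0% → £0.00
Pasta (2 lb) £1.49: grocery items → 0% → £0.00
Greeting card £3.75: everything else → 3.5% → £0.13
LED flashlight £31.37: everything else → 3.5% → £1.10
Yo-yo £12.60: toys and games, buyer-exempt → 0% → £0.00
Sourdough loaf £6.26: grocery items → 0% → £0.00
Card game £19.06: toys and games, buyer-exempt → 0% → £0.00
Building blocks set £92.56: toys and games, buyer-exempt → 0% → £0.00
Total tax = £0.13 + £1.10 = £1.23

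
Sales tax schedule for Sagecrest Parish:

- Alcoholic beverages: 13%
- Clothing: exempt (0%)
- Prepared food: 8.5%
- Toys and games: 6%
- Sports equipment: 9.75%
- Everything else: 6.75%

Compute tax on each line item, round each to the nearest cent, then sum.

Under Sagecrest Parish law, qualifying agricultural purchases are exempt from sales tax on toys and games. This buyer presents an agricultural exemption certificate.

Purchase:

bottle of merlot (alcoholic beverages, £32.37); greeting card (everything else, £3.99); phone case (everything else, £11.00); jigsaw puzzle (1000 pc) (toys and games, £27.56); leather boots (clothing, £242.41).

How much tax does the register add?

£5.22

Bottle of merlot £32.37: alcoholic beverages → 13% → £4.21
Greeting card £3.99: everything else → 6.75% → £0.27
Phone case £11.00: everything else → 6.75% → £0.74
Jigsaw puzzle (1000 pc) £27.56: toys and games, buyer-exempt → 0% → £0.00
Leather boots £242.41: clothing → 0% → £0.00
Total tax = £4.21 + £0.27 + £0.74 = £5.22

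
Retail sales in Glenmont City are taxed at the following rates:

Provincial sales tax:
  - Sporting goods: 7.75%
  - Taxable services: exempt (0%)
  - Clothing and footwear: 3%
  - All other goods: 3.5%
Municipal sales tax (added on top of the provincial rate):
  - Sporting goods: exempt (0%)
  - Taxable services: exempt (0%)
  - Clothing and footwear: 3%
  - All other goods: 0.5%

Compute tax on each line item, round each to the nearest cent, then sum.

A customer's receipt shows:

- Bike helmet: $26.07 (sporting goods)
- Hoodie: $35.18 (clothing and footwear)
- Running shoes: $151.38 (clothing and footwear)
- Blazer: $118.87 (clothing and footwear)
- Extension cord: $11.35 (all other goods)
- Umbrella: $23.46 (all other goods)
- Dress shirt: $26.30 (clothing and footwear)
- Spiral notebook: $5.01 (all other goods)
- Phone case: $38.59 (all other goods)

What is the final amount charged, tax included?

Bike helmet $26.07: sporting goods → 7.75% + 0% municipal = 7.75% → $2.02
Hoodie $35.18: clothing and footwear → 3% + 3% municipal = 6% → $2.11
Running shoes $151.38: clothing and footwear → 3% + 3% municipal = 6% → $9.08
Blazer $118.87: clothing and footwear → 3% + 3% municipal = 6% → $7.13
Extension cord $11.35: all other goods → 3.5% + 0.5% municipal = 4% → $0.45
Umbrella $23.46: all other goods → 3.5% + 0.5% municipal = 4% → $0.94
Dress shirt $26.30: clothing and footwear → 3% + 3% municipal = 6% → $1.58
Spiral notebook $5.01: all other goods → 3.5% + 0.5% municipal = 4% → $0.20
Phone case $38.59: all other goods → 3.5% + 0.5% municipal = 4% → $1.54
Subtotal = $436.21; tax = $25.05; total due = $461.26

$461.26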